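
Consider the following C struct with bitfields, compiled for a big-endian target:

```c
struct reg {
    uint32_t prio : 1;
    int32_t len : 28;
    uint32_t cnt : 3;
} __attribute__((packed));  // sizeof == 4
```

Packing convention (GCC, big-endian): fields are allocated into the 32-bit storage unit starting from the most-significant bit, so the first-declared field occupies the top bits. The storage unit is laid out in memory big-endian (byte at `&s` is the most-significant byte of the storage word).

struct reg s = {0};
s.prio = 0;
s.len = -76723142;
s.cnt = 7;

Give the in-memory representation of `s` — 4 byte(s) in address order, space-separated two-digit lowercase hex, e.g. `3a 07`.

5b 6a 61 d7

prio (1b) val=0 bits=0x0 at bit 31: 0x00000000
len (28b) val=-76723142 bits=0xb6d4c3a at bit 3: 0x5b6a61d0
cnt (3b) val=7 bits=0x7 at bit 0: 0x5b6a61d7
word = 0x5b6a61d7 → big-endian bytes:
  [0]=0x5b  [1]=0x6a  [2]=0x61  [3]=0xd7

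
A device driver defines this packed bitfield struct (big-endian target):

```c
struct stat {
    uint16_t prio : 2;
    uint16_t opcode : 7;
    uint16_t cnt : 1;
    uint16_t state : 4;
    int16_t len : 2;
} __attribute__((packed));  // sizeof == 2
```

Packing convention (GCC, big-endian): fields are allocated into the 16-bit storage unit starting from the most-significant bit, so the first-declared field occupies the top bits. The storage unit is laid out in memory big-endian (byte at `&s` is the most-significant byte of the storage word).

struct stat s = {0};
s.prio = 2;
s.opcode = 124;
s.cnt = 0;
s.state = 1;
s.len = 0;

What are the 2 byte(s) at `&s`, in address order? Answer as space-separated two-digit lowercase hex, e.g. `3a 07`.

be 04

prio:2 = 2 → 0x2 << 14 → word 0x8000
opcode:7 = 124 → 0x7c << 7 → word 0xbe00
cnt:1 = 0 → 0x0 << 6 → word 0xbe00
state:4 = 1 → 0x1 << 2 → word 0xbe04
len:2 = 0 → 0x0 << 0 → word 0xbe04
word = 0xbe04 → big-endian bytes:
  [0]=0xbe  [1]=0x04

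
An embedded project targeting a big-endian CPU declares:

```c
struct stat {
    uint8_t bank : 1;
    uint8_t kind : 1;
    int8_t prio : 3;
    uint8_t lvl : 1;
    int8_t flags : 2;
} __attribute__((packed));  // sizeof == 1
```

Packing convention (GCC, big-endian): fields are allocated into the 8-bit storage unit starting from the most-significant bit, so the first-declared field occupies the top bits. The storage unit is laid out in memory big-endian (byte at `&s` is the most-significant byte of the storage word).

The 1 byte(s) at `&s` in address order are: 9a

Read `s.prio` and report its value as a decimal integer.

[0]=0x9a (big-endian) → word 0x9a
bank:1 @ bit 7 → (0x9a>>7)&0x1 = 0x1
kind:1 @ bit 6 → (0x9a>>6)&0x1 = 0x0
prio:3 @ bit 3 → (0x9a>>3)&0x7 = 0x3  ←
lvl:1 @ bit 2 → (0x9a>>2)&0x1 = 0x0
flags:2 @ bit 0 → (0x9a>>0)&0x3 = 0x2
prio signed 3b, MSB=0: value = 3

3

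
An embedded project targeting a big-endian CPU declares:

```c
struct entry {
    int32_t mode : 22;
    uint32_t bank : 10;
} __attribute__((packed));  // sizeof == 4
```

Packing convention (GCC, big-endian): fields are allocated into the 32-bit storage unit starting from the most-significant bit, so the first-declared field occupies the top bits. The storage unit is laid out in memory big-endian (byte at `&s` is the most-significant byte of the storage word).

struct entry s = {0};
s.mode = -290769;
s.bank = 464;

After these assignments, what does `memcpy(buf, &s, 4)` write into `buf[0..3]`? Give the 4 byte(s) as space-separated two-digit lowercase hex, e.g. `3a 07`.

ee 40 bd d0

mode (22b) val=-290769 bits=0x3b902f at bit 10: 0xee40bc00
bank (10b) val=464 bits=0x1d0 at bit 0: 0xee40bdd0
word = 0xee40bdd0 → big-endian bytes:
  [0]=0xee  [1]=0x40  [2]=0xbd  [3]=0xd0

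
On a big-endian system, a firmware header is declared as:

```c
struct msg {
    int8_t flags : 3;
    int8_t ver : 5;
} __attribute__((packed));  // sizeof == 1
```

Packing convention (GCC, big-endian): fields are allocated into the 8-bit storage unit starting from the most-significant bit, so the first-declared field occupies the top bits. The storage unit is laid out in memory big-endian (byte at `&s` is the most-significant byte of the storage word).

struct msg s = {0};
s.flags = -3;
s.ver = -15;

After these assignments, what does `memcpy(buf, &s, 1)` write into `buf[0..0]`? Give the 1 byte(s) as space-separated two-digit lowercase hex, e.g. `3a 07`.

[5+:3] flags=-3 & 0x7 = 0x5; word=0xa0
[0+:5] ver=-15 & 0x1f = 0x11; word=0xb1
word = 0xb1 → big-endian bytes:
  [0]=0xb1

b1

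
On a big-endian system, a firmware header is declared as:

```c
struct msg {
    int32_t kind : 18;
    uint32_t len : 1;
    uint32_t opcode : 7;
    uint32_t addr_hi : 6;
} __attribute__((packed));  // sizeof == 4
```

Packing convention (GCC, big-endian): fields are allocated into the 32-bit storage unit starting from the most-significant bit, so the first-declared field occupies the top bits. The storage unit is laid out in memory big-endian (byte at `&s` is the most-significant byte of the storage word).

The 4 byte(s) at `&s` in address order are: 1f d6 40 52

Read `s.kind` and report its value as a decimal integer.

[0]=0x1f [1]=0xd6 [2]=0x40 [3]=0x52 (big-endian) → word 0x1fd64052
kind:18 @ bit 14 → (0x1fd64052>>14)&0x3ffff = 0x7f59  ←
len:1 @ bit 13 → (0x1fd64052>>13)&0x1 = 0x0
opcode:7 @ bit 6 → (0x1fd64052>>6)&0x7f = 0x1
addr_hi:6 @ bit 0 → (0x1fd64052>>0)&0x3f = 0x12
kind signed 18b, MSB=0: value = 32601

32601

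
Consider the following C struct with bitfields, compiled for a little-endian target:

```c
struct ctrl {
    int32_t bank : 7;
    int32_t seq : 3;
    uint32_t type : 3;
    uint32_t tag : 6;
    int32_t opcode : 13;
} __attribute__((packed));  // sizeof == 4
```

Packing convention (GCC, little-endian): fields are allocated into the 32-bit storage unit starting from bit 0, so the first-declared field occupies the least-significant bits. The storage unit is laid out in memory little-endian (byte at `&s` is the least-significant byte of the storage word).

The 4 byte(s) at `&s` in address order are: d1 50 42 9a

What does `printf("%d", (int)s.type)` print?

4

[0]=0xd1 [1]=0x50 [2]=0x42 [3]=0x9a (little-endian) → word 0x9a4250d1
bank [0+:7] = (word>>0) & 0x7f = 81
seq [7+:3] = (word>>7) & 0x7 = 1
type [10+:3] = (word>>10) & 0x7 = 4  ←
tag [13+:6] = (word>>13) & 0x3f = 18
opcode [19+:13] = (word>>19) & 0x1fff = 4936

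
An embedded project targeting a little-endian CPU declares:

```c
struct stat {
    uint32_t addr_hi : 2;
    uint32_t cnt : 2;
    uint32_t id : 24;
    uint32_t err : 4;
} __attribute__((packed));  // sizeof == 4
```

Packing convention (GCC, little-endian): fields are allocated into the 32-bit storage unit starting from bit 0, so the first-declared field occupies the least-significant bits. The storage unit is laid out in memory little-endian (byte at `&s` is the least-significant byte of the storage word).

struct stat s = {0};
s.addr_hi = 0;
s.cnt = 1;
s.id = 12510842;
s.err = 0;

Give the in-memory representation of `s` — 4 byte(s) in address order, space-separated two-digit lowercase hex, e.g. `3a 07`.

addr_hi (2b) val=0 bits=0x0 at bit 0: 0x00000000
cnt (2b) val=1 bits=0x1 at bit 2: 0x00000004
id (24b) val=12510842 bits=0xbee67a at bit 4: 0x0bee67a4
err (4b) val=0 bits=0x0 at bit 28: 0x0bee67a4
word = 0x0bee67a4 → little-endian bytes:
  [0]=0xa4  [1]=0x67  [2]=0xee  [3]=0x0b

a4 67 ee 0b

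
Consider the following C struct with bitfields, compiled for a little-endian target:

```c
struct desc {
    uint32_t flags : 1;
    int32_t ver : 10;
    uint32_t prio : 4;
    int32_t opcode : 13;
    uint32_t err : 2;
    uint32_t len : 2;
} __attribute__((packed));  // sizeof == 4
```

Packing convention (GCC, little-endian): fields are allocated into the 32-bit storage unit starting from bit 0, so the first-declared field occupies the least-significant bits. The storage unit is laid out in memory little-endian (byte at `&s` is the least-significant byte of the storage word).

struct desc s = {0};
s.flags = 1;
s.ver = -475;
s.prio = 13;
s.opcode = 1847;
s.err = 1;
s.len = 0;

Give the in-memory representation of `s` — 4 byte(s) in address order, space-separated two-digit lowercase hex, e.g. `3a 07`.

flags:1 = 1 → 0x1 << 0 → word 0x00000001
ver:10 = -475 → 0x225 << 1 → word 0x0000044b
prio:4 = 13 → 0xd << 11 → word 0x00006c4b
opcode:13 = 1847 → 0x737 << 15 → word 0x039bec4b
err:2 = 1 → 0x1 << 28 → word 0x139bec4b
len:2 = 0 → 0x0 << 30 → word 0x139bec4b
word = 0x139bec4b → little-endian bytes:
  [0]=0x4b  [1]=0xec  [2]=0x9b  [3]=0x13

4b ec 9b 13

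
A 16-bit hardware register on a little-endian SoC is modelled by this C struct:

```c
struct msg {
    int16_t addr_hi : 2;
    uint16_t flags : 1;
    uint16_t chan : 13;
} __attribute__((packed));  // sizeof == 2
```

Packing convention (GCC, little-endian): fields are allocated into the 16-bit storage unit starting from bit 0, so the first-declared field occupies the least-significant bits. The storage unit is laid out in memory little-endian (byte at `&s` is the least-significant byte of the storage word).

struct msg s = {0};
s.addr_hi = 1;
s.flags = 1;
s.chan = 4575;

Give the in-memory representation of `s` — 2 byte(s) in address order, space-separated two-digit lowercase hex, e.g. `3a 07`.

fd 8e

addr_hi (2b) val=1 bits=0x1 at bit 0: 0x0001
flags (1b) val=1 bits=0x1 at bit 2: 0x0005
chan (13b) val=4575 bits=0x11df at bit 3: 0x8efd
word = 0x8efd → little-endian bytes:
  [0]=0xfd  [1]=0x8e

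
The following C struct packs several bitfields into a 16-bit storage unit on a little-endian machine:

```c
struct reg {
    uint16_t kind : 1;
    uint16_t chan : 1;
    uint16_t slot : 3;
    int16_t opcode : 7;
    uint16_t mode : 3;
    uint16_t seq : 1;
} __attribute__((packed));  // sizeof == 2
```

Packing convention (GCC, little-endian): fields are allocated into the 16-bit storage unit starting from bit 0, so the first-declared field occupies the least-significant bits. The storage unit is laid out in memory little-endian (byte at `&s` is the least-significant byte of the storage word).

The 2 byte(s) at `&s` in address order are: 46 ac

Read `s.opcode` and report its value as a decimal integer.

-30

[0]=0x46 [1]=0xac (little-endian) → word 0xac46
kind:1 @ bit 0 → (0xac46>>0)&0x1 = 0x0
chan:1 @ bit 1 → (0xac46>>1)&0x1 = 0x1
slot:3 @ bit 2 → (0xac46>>2)&0x7 = 0x1
opcode:7 @ bit 5 → (0xac46>>5)&0x7f = 0x62  ←
mode:3 @ bit 12 → (0xac46>>12)&0x7 = 0x2
seq:1 @ bit 15 → (0xac46>>15)&0x1 = 0x1
opcode signed 7b, MSB=1: 98 - 128 = -30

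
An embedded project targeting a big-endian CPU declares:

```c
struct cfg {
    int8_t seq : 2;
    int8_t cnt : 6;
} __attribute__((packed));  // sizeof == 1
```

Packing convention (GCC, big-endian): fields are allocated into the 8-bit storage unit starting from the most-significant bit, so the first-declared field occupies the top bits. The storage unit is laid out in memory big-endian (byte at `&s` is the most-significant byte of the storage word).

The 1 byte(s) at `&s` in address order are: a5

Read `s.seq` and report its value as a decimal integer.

[0]=0xa5 (big-endian) → word 0xa5
seq:2 @ bit 6 → (0xa5>>6)&0x3 = 0x2  ←
cnt:6 @ bit 0 → (0xa5>>0)&0x3f = 0x25
seq signed 2b, MSB=1: 2 - 4 = -2

-2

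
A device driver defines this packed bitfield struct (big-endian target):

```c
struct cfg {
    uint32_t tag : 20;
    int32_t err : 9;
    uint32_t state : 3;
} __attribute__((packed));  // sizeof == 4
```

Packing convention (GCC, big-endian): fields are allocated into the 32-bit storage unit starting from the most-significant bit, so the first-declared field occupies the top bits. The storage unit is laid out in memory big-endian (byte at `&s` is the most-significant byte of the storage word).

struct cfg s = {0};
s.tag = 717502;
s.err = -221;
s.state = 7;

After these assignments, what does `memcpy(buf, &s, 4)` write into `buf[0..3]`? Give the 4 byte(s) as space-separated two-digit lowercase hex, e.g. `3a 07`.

af 2b e9 1f

tag:20 = 717502 → 0xaf2be << 12 → word 0xaf2be000
err:9 = -221 → 0x123 << 3 → word 0xaf2be918
state:3 = 7 → 0x7 << 0 → word 0xaf2be91f
word = 0xaf2be91f → big-endian bytes:
  [0]=0xaf  [1]=0x2b  [2]=0xe9  [3]=0x1f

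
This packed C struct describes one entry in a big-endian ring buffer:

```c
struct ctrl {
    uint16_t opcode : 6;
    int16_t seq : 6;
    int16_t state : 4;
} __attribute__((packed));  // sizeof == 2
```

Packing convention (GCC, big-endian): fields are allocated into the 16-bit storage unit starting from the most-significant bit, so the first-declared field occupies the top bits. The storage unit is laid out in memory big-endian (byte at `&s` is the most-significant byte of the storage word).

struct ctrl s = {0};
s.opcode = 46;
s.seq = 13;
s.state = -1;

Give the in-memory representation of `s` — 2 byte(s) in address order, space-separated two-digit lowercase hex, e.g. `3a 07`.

[10+:6] opcode=46 & 0x3f = 0x2e; word=0xb800
[4+:6] seq=13 & 0x3f = 0xd; word=0xb8d0
[0+:4] state=-1 & 0xf = 0xf; word=0xb8df
word = 0xb8df → big-endian bytes:
  [0]=0xb8  [1]=0xdf

b8 df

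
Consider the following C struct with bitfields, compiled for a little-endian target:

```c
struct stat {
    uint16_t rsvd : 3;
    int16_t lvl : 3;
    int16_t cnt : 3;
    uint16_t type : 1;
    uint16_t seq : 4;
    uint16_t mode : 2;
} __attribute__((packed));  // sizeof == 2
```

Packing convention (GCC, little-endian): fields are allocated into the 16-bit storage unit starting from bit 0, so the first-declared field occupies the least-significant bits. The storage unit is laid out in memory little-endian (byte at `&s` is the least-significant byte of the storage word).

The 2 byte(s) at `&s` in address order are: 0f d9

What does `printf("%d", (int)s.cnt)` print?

[0]=0x0f [1]=0xd9 (little-endian) → word 0xd90f
rsvd [0+:3] = (word>>0) & 0x7 = 7
lvl [3+:3] = (word>>3) & 0x7 = 1
cnt [6+:3] = (word>>6) & 0x7 = 4  ←
type [9+:1] = (word>>9) & 0x1 = 0
seq [10+:4] = (word>>10) & 0xf = 6
mode [14+:2] = (word>>14) & 0x3 = 3
cnt signed 3b, MSB=1: 4 - 8 = -4

-4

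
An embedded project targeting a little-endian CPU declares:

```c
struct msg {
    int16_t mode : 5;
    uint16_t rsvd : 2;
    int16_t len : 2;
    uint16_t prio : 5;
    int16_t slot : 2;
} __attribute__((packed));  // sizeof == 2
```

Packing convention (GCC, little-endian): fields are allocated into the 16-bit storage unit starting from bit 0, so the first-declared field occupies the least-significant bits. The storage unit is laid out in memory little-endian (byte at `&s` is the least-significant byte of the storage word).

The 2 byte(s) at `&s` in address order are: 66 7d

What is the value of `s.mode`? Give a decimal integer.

[0]=0x66 [1]=0x7d (little-endian) → word 0x7d66
mode:5 @ bit 0 → (0x7d66>>0)&0x1f = 0x6  ←
rsvd:2 @ bit 5 → (0x7d66>>5)&0x3 = 0x3
len:2 @ bit 7 → (0x7d66>>7)&0x3 = 0x2
prio:5 @ bit 9 → (0x7d66>>9)&0x1f = 0x1e
slot:2 @ bit 14 → (0x7d66>>14)&0x3 = 0x1
mode signed 5b, MSB=0: value = 6

6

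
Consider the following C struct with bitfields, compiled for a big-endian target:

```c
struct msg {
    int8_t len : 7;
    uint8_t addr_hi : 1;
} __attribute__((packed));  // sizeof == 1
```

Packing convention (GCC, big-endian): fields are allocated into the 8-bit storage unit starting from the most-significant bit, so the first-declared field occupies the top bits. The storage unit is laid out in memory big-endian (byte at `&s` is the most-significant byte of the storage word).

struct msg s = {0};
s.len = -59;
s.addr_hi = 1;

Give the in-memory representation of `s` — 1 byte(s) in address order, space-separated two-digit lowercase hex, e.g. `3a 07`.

len:7 = -59 → 0x45 << 1 → word 0x8a
addr_hi:1 = 1 → 0x1 << 0 → word 0x8b
word = 0x8b → big-endian bytes:
  [0]=0x8b

8b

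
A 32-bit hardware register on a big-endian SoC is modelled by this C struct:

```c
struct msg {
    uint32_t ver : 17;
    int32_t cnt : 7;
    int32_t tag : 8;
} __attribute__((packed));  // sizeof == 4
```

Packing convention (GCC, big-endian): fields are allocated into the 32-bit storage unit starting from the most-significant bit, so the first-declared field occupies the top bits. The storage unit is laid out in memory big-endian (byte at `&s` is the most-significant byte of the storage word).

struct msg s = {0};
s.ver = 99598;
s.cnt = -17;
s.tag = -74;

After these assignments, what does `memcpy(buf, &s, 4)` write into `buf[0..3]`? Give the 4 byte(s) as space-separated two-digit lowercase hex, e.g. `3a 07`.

c2 87 6f b6

ver (17b) val=99598 bits=0x1850e at bit 15: 0xc2870000
cnt (7b) val=-17 bits=0x6f at bit 8: 0xc2876f00
tag (8b) val=-74 bits=0xb6 at bit 0: 0xc2876fb6
word = 0xc2876fb6 → big-endian bytes:
  [0]=0xc2  [1]=0x87  [2]=0x6f  [3]=0xb6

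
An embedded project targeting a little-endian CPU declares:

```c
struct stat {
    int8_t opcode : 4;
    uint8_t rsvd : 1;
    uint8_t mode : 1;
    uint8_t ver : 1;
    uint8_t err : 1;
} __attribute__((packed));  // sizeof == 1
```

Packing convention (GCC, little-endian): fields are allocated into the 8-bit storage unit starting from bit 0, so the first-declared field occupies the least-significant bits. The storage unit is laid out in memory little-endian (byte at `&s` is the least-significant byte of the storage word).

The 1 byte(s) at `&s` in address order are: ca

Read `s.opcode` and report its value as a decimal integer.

[0]=0xca (little-endian) → word 0xca
opcode [0+:4] = (word>>0) & 0xf = 10  ←
rsvd [4+:1] = (word>>4) & 0x1 = 0
mode [5+:1] = (word>>5) & 0x1 = 0
ver [6+:1] = (word>>6) & 0x1 = 1
err [7+:1] = (word>>7) & 0x1 = 1
opcode signed 4b, MSB=1: 10 - 16 = -6

-6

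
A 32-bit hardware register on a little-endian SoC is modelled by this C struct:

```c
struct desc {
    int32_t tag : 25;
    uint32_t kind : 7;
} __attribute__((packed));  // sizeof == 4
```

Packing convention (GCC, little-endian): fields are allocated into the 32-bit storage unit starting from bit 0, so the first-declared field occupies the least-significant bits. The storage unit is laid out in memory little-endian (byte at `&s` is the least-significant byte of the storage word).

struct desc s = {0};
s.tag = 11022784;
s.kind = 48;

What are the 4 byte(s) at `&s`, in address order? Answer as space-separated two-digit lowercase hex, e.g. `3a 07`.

c0 31 a8 60

tag (25b) val=11022784 bits=0xa831c0 at bit 0: 0x00a831c0
kind (7b) val=48 bits=0x30 at bit 25: 0x60a831c0
word = 0x60a831c0 → little-endian bytes:
  [0]=0xc0  [1]=0x31  [2]=0xa8  [3]=0x60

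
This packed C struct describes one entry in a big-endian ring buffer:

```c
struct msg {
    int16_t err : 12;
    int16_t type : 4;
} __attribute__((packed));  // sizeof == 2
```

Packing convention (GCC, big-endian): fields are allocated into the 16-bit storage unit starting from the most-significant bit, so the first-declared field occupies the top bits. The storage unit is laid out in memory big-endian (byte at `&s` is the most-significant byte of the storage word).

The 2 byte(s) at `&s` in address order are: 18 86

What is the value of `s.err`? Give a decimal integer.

392

[0]=0x18 [1]=0x86 (big-endian) → word 0x1886
err [4+:12] = (word>>4) & 0xfff = 392  ←
type [0+:4] = (word>>0) & 0xf = 6
err signed 12b, MSB=0: value = 392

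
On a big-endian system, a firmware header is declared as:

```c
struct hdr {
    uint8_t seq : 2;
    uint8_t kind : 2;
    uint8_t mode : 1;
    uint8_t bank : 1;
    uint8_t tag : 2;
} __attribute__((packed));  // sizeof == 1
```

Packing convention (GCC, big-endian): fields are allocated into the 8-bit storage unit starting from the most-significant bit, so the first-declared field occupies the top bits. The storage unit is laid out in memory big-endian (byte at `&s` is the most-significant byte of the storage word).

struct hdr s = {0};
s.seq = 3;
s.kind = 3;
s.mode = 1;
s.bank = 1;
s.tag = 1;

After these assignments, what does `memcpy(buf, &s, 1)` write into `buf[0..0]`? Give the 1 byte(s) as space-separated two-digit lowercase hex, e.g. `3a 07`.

fd

[6+:2] seq=3 & 0x3 = 0x3; word=0xc0
[4+:2] kind=3 & 0x3 = 0x3; word=0xf0
[3+:1] mode=1 & 0x1 = 0x1; word=0xf8
[2+:1] bank=1 & 0x1 = 0x1; word=0xfc
[0+:2] tag=1 & 0x3 = 0x1; word=0xfd
word = 0xfd → big-endian bytes:
  [0]=0xfd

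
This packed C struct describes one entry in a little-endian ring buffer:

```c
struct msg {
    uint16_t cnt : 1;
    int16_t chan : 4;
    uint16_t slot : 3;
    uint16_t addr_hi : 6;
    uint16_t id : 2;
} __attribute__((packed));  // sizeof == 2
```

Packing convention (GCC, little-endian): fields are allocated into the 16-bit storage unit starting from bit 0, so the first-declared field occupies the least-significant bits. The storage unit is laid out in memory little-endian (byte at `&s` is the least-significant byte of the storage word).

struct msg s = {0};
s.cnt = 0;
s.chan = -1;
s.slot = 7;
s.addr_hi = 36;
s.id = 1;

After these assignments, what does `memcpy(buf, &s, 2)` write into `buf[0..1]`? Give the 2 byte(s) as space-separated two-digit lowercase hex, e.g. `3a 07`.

fe 64

cnt:1 = 0 → 0x0 << 0 → word 0x0000
chan:4 = -1 → 0xf << 1 → word 0x001e
slot:3 = 7 → 0x7 << 5 → word 0x00fe
addr_hi:6 = 36 → 0x24 << 8 → word 0x24fe
id:2 = 1 → 0x1 << 14 → word 0x64fe
word = 0x64fe → little-endian bytes:
  [0]=0xfe  [1]=0x64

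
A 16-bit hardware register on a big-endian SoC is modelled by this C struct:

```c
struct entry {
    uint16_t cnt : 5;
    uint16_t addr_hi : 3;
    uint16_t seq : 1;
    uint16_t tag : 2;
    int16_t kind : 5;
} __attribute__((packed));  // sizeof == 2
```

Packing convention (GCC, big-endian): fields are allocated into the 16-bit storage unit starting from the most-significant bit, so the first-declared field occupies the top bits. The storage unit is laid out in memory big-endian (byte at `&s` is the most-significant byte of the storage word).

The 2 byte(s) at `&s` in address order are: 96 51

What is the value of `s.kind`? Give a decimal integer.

[0]=0x96 [1]=0x51 (big-endian) → word 0x9651
cnt [11+:5] = (word>>11) & 0x1f = 18
addr_hi [8+:3] = (word>>8) & 0x7 = 6
seq [7+:1] = (word>>7) & 0x1 = 0
tag [5+:2] = (word>>5) & 0x3 = 2
kind [0+:5] = (word>>0) & 0x1f = 17  ←
kind signed 5b, MSB=1: 17 - 32 = -15

-15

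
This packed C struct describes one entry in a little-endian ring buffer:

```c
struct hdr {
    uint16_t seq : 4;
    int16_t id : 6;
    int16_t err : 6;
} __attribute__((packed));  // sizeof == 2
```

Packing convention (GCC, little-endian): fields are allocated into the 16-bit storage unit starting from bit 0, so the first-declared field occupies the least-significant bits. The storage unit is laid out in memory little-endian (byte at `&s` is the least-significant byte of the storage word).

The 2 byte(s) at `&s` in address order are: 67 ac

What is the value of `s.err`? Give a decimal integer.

-21

[0]=0x67 [1]=0xac (little-endian) → word 0xac67
seq:4 @ bit 0 → (0xac67>>0)&0xf = 0x7
id:6 @ bit 4 → (0xac67>>4)&0x3f = 0x6
err:6 @ bit 10 → (0xac67>>10)&0x3f = 0x2b  ←
err signed 6b, MSB=1: 43 - 64 = -21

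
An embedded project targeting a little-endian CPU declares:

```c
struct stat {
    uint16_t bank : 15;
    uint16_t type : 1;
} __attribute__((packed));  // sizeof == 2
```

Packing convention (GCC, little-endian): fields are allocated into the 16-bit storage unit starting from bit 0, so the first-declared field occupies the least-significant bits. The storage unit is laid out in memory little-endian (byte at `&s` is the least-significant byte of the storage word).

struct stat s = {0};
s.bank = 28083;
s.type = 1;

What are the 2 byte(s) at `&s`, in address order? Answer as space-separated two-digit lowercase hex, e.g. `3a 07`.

bank (15b) val=28083 bits=0x6db3 at bit 0: 0x6db3
type (1b) val=1 bits=0x1 at bit 15: 0xedb3
word = 0xedb3 → little-endian bytes:
  [0]=0xb3  [1]=0xed

b3 ed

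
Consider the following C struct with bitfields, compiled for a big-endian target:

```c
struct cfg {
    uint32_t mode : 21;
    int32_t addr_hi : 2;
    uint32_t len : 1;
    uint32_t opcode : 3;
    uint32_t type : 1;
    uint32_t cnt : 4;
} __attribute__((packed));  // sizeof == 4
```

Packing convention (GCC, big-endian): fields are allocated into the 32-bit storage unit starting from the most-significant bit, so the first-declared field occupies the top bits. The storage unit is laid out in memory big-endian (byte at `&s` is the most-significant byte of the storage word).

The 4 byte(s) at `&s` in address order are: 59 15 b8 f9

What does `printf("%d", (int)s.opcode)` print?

[0]=0x59 [1]=0x15 [2]=0xb8 [3]=0xf9 (big-endian) → word 0x5915b8f9
mode [11+:21] = (word>>11) & 0x1fffff = 729783
addr_hi [9+:2] = (word>>9) & 0x3 = 0
len [8+:1] = (word>>8) & 0x1 = 0
opcode [5+:3] = (word>>5) & 0x7 = 7  ←
type [4+:1] = (word>>4) & 0x1 = 1
cnt [0+:4] = (word>>0) & 0xf = 9

7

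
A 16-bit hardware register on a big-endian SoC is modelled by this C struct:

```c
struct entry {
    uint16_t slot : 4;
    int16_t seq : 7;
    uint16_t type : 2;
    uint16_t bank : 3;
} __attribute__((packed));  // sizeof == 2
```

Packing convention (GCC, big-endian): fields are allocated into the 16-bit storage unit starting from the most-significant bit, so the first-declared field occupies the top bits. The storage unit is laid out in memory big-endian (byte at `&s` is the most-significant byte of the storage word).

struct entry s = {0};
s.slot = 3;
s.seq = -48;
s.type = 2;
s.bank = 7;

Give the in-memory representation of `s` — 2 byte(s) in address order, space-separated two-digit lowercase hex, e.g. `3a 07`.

slot (4b) val=3 bits=0x3 at bit 12: 0x3000
seq (7b) val=-48 bits=0x50 at bit 5: 0x3a00
type (2b) val=2 bits=0x2 at bit 3: 0x3a10
bank (3b) val=7 bits=0x7 at bit 0: 0x3a17
word = 0x3a17 → big-endian bytes:
  [0]=0x3a  [1]=0x17

3a 17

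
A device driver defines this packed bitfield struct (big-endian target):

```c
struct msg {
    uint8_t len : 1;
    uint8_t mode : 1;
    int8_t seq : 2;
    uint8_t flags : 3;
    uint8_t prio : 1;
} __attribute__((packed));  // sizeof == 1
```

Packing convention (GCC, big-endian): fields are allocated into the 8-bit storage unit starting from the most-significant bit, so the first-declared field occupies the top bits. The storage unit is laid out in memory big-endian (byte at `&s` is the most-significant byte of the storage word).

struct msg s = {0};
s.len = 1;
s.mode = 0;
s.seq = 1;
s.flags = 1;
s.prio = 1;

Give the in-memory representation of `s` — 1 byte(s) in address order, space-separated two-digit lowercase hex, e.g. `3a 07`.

[7+:1] len=1 & 0x1 = 0x1; word=0x80
[6+:1] mode=0 & 0x1 = 0x0; word=0x80
[4+:2] seq=1 & 0x3 = 0x1; word=0x90
[1+:3] flags=1 & 0x7 = 0x1; word=0x92
[0+:1] prio=1 & 0x1 = 0x1; word=0x93
word = 0x93 → big-endian bytes:
  [0]=0x93

93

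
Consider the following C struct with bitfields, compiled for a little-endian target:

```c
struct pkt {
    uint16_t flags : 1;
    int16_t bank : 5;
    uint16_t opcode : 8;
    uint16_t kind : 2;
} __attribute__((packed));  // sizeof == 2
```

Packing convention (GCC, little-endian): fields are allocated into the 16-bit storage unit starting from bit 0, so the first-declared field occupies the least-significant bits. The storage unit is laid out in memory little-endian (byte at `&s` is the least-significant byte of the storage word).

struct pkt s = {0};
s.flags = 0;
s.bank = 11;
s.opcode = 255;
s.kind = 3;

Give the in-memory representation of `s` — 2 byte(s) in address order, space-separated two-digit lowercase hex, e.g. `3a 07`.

d6 ff

[0+:1] flags=0 & 0x1 = 0x0; word=0x0000
[1+:5] bank=11 & 0x1f = 0xb; word=0x0016
[6+:8] opcode=255 & 0xff = 0xff; word=0x3fd6
[14+:2] kind=3 & 0x3 = 0x3; word=0xffd6
word = 0xffd6 → little-endian bytes:
  [0]=0xd6  [1]=0xff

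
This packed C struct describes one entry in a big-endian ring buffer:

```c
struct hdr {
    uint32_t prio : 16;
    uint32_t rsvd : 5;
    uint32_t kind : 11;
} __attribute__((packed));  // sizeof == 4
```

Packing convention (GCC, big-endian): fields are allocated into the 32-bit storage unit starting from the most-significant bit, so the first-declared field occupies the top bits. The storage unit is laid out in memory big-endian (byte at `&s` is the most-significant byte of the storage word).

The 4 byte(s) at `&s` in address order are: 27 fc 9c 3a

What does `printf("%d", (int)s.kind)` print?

1082

[0]=0x27 [1]=0xfc [2]=0x9c [3]=0x3a (big-endian) → word 0x27fc9c3a
prio [16+:16] = (word>>16) & 0xffff = 10236
rsvd [11+:5] = (word>>11) & 0x1f = 19
kind [0+:11] = (word>>0) & 0x7ff = 1082  ←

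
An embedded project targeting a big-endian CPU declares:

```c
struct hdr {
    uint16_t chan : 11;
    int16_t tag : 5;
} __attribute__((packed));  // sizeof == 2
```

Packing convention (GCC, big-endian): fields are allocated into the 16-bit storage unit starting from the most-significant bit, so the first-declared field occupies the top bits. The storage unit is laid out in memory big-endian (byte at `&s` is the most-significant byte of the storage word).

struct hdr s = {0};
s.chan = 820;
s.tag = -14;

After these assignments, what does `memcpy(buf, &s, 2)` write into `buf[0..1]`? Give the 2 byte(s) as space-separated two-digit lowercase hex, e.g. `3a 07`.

[5+:11] chan=820 & 0x7ff = 0x334; word=0x6680
[0+:5] tag=-14 & 0x1f = 0x12; word=0x6692
word = 0x6692 → big-endian bytes:
  [0]=0x66  [1]=0x92

66 92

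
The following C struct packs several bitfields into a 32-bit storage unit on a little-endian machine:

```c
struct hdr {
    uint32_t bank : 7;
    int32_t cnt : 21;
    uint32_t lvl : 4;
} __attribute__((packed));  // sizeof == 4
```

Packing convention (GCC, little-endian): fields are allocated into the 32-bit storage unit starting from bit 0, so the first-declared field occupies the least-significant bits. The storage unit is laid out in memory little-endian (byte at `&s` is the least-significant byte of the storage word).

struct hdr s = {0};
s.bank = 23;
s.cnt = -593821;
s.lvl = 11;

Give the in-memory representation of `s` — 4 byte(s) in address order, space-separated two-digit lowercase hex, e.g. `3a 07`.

97 31 78 bb

bank:7 = 23 → 0x17 << 0 → word 0x00000017
cnt:21 = -593821 → 0x16f063 << 7 → word 0x0b783197
lvl:4 = 11 → 0xb << 28 → word 0xbb783197
word = 0xbb783197 → little-endian bytes:
  [0]=0x97  [1]=0x31  [2]=0x78  [3]=0xbb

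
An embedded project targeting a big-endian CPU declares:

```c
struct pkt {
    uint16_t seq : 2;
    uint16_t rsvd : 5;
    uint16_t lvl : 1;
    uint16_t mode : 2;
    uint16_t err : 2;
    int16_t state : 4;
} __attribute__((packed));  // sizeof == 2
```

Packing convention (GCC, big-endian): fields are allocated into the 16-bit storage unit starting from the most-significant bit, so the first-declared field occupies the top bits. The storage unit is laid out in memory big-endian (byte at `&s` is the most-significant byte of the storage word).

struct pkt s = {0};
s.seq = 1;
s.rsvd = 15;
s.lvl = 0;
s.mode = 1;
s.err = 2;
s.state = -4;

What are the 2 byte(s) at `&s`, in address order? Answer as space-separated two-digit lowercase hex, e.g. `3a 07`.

seq (2b) val=1 bits=0x1 at bit 14: 0x4000
rsvd (5b) val=15 bits=0xf at bit 9: 0x5e00
lvl (1b) val=0 bits=0x0 at bit 8: 0x5e00
mode (2b) val=1 bits=0x1 at bit 6: 0x5e40
err (2b) val=2 bits=0x2 at bit 4: 0x5e60
state (4b) val=-4 bits=0xc at bit 0: 0x5e6c
word = 0x5e6c → big-endian bytes:
  [0]=0x5e  [1]=0x6c

5e 6c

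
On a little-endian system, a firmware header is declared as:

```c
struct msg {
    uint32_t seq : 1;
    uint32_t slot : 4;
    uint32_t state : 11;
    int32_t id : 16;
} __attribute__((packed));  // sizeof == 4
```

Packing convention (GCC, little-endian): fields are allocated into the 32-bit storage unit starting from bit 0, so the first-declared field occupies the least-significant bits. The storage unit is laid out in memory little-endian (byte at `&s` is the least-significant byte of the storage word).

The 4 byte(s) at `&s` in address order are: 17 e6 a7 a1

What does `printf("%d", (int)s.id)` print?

[0]=0x17 [1]=0xe6 [2]=0xa7 [3]=0xa1 (little-endian) → word 0xa1a7e617
seq [0+:1] = (word>>0) & 0x1 = 1
slot [1+:4] = (word>>1) & 0xf = 11
state [5+:11] = (word>>5) & 0x7ff = 1840
id [16+:16] = (word>>16) & 0xffff = 41383  ←
id signed 16b, MSB=1: 41383 - 65536 = -24153

-24153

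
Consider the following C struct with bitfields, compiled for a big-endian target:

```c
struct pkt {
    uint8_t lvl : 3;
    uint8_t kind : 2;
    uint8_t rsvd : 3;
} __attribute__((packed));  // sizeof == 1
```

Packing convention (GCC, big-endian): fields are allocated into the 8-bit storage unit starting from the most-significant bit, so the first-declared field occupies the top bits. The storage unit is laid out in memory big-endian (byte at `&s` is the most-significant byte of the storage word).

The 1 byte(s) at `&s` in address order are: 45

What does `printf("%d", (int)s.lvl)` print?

2

[0]=0x45 (big-endian) → word 0x45
lvl:3 @ bit 5 → (0x45>>5)&0x7 = 0x2  ←
kind:2 @ bit 3 → (0x45>>3)&0x3 = 0x0
rsvd:3 @ bit 0 → (0x45>>0)&0x7 = 0x5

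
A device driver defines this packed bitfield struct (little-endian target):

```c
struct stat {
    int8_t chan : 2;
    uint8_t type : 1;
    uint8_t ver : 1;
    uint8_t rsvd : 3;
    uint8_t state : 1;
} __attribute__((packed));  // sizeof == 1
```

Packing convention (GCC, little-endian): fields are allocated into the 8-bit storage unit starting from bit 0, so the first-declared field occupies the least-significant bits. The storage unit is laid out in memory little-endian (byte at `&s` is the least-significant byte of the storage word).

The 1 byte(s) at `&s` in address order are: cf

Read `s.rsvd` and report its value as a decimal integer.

[0]=0xcf (little-endian) → word 0xcf
chan:2 @ bit 0 → (0xcf>>0)&0x3 = 0x3
type:1 @ bit 2 → (0xcf>>2)&0x1 = 0x1
ver:1 @ bit 3 → (0xcf>>3)&0x1 = 0x1
rsvd:3 @ bit 4 → (0xcf>>4)&0x7 = 0x4  ←
state:1 @ bit 7 → (0xcf>>7)&0x1 = 0x1

4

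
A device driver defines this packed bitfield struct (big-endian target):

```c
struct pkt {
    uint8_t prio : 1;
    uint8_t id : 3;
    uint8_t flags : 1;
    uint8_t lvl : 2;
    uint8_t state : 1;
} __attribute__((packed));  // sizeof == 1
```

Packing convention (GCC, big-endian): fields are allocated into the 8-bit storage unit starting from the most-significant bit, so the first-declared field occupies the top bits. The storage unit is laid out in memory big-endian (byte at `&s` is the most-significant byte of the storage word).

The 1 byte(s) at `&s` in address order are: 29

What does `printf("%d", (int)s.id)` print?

2

[0]=0x29 (big-endian) → word 0x29
prio:1 @ bit 7 → (0x29>>7)&0x1 = 0x0
id:3 @ bit 4 → (0x29>>4)&0x7 = 0x2  ←
flags:1 @ bit 3 → (0x29>>3)&0x1 = 0x1
lvl:2 @ bit 1 → (0x29>>1)&0x3 = 0x0
state:1 @ bit 0 → (0x29>>0)&0x1 = 0x1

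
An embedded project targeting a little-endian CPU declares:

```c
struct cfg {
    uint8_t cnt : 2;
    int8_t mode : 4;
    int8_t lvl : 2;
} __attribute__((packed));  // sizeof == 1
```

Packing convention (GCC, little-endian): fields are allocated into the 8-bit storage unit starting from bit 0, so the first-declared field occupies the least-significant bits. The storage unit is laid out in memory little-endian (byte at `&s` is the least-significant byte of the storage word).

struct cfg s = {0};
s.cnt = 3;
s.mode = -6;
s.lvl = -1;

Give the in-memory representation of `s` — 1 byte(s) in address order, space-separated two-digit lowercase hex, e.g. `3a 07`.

eb

cnt:2 = 3 → 0x3 << 0 → word 0x03
mode:4 = -6 → 0xa << 2 → word 0x2b
lvl:2 = -1 → 0x3 << 6 → word 0xeb
word = 0xeb → little-endian bytes:
  [0]=0xeb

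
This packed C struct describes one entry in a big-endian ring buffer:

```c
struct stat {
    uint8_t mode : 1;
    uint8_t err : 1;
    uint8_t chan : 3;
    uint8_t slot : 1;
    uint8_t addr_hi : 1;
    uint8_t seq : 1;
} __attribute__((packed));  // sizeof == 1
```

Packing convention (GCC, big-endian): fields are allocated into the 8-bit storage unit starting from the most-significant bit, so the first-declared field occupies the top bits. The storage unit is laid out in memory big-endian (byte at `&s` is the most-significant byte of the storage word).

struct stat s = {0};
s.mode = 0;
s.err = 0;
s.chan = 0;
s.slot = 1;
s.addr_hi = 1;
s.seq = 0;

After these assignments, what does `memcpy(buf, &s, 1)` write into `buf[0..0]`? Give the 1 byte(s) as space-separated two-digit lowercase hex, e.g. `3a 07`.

06

mode (1b) val=0 bits=0x0 at bit 7: 0x00
err (1b) val=0 bits=0x0 at bit 6: 0x00
chan (3b) val=0 bits=0x0 at bit 3: 0x00
slot (1b) val=1 bits=0x1 at bit 2: 0x04
addr_hi (1b) val=1 bits=0x1 at bit 1: 0x06
seq (1b) val=0 bits=0x0 at bit 0: 0x06
word = 0x06 → big-endian bytes:
  [0]=0x06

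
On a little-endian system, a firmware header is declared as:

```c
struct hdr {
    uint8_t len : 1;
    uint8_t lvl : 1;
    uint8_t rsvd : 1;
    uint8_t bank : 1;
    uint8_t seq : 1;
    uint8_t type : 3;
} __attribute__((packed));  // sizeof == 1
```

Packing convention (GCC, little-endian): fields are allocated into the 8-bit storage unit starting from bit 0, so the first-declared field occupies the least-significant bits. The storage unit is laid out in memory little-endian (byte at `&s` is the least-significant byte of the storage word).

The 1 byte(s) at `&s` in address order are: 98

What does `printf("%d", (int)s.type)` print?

[0]=0x98 (little-endian) → word 0x98
len [0+:1] = (word>>0) & 0x1 = 0
lvl [1+:1] = (word>>1) & 0x1 = 0
rsvd [2+:1] = (word>>2) & 0x1 = 0
bank [3+:1] = (word>>3) & 0x1 = 1
seq [4+:1] = (word>>4) & 0x1 = 1
type [5+:3] = (word>>5) & 0x7 = 4  ←

4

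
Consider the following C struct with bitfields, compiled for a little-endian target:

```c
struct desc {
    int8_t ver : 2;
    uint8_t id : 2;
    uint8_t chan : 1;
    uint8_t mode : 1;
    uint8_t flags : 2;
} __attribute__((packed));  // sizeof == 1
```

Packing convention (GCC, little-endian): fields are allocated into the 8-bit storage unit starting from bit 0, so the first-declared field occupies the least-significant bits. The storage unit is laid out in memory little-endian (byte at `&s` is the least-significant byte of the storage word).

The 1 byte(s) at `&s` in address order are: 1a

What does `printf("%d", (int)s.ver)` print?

[0]=0x1a (little-endian) → word 0x1a
ver:2 @ bit 0 → (0x1a>>0)&0x3 = 0x2  ←
id:2 @ bit 2 → (0x1a>>2)&0x3 = 0x2
chan:1 @ bit 4 → (0x1a>>4)&0x1 = 0x1
mode:1 @ bit 5 → (0x1a>>5)&0x1 = 0x0
flags:2 @ bit 6 → (0x1a>>6)&0x3 = 0x0
ver signed 2b, MSB=1: 2 - 4 = -2

-2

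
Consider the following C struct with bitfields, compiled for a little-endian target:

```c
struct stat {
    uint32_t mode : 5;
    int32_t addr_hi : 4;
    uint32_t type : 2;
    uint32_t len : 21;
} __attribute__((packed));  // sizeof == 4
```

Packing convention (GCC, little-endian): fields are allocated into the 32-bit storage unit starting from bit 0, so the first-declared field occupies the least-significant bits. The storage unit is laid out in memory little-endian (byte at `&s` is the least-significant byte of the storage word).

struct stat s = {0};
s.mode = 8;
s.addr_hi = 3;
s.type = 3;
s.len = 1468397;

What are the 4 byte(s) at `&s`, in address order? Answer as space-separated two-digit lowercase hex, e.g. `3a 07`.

68 6e 3f b3

mode (5b) val=8 bits=0x8 at bit 0: 0x00000008
addr_hi (4b) val=3 bits=0x3 at bit 5: 0x00000068
type (2b) val=3 bits=0x3 at bit 9: 0x00000668
len (21b) val=1468397 bits=0x1667ed at bit 11: 0xb33f6e68
word = 0xb33f6e68 → little-endian bytes:
  [0]=0x68  [1]=0x6e  [2]=0x3f  [3]=0xb3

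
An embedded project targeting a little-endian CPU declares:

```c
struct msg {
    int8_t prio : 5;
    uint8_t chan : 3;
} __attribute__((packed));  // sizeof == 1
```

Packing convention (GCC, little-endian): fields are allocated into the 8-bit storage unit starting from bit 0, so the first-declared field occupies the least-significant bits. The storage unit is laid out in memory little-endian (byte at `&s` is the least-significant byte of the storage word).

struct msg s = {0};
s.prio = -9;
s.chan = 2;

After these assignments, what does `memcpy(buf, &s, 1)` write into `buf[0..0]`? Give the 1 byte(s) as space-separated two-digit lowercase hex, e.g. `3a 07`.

57

[0+:5] prio=-9 & 0x1f = 0x17; word=0x17
[5+:3] chan=2 & 0x7 = 0x2; word=0x57
word = 0x57 → little-endian bytes:
  [0]=0x57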